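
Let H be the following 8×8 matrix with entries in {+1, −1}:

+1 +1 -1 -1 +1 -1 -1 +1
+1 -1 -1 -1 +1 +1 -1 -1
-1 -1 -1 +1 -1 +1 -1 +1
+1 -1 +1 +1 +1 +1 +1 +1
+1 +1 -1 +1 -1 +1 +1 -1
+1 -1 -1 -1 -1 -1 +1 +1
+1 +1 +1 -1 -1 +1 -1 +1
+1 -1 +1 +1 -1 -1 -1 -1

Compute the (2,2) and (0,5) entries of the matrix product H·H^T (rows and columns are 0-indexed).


Row 0 of H: [1, 1, -1, -1, 1, -1, -1, 1].
Row 2 of H: [-1, -1, -1, 1, -1, 1, -1, 1].
Row 5 of H: [1, -1, -1, -1, -1, -1, 1, 1].
(H·H^T)[2][2] = Σ_j H[2][j]·H[2][j] = (-1)² + (-1)² + (-1)² + (1)² + (-1)² + (1)² + (-1)² + (1)² = 1 + 1 + 1 + 1 + 1 + 1 + 1 + 1 = 8.
(H·H^T)[0][5] = Σ_j H[0][j]·H[5][j] = (1)·(1) + (1)·(-1) + (-1)·(-1) + (-1)·(-1) + (1)·(-1) + (-1)·(-1) + (-1)·(1) + (1)·(1) = 1 + -1 + 1 + 1 + -1 + 1 + -1 + 1 = 2.
Rows 0 and 5 are not orthogonal (dot product = 2 ≠ 0), so H is not a Hadamard matrix.

(2,2) entry = 8; (0,5) entry = 2.


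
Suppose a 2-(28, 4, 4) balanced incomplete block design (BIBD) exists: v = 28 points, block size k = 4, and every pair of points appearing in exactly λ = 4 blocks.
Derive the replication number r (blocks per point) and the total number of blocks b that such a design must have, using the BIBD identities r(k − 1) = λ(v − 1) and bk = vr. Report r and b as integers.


Any 2-(v, k, λ) BIBD satisfies two necessary conditions:
  (i)  Each point sits in r blocks, and counting incidences through any fixed point gives r(k − 1) = λ(v − 1), so r = λ(v − 1)/(k − 1).
  (ii) Total incidences bk = vr, so b = vr/k.
Step 1: r = λ(v − 1)/(k − 1) = 4·(28 − 1)/(4 − 1) = 4·27/3 = 108/3 = 36.
Step 2: b = vr/k = 28·36/4 = 1008/4 = 252.
Check integrality: r = 36 ∈ Z ✓, b = 252 ∈ Z ✓.
(These identities are necessary conditions: they determine r and b for any design with these parameters, but do not by themselves prove that one exists.)

r = 36, b = 252.


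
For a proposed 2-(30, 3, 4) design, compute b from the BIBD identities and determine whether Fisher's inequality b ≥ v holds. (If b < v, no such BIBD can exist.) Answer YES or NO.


b = λv(v − 1)/(k(k − 1)) = 4·30·29/(3·2) = 3480/6 = 580.
Compare with v = 30: b ≥ v, so Fisher's inequality holds.

YES


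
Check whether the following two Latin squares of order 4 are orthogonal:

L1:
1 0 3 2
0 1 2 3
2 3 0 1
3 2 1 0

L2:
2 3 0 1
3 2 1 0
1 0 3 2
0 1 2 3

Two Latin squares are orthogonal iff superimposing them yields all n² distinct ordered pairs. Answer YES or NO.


Form the n² = 16 superimposed pairs (L1[i][j], L2[i][j]), row by row (rows and columns indexed from 0):
row 0: (1,2) (0,3) (3,0) (2,1)
row 1: (0,3) (1,2) (2,1) (3,0)
row 2: (2,1) (3,0) (0,3) (1,2)
row 3: (3,0) (2,1) (1,2) (0,3)
Orthogonality requires all 16 pairs distinct.
But the pair (0,3) repeats: cell (0,1) has L1 = 0, L2 = 3, and cell (1,0) has L1 = 0, L2 = 3.
A repeated pair means some other pair never occurs (only 4 distinct pairs out of 16), so the squares are not orthogonal.
Conclusion: NO.

NO


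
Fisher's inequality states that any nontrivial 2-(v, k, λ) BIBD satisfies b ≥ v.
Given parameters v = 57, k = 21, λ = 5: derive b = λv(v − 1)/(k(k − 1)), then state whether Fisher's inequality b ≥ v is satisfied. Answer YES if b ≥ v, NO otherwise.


r = λ(v − 1)/(k − 1) = 5·56/20 = 14.
b = vr/k = 57·14/21 = 38.
Fisher's inequality: b ≥ v ⇔ 38 ≥ 57? NO.

NO


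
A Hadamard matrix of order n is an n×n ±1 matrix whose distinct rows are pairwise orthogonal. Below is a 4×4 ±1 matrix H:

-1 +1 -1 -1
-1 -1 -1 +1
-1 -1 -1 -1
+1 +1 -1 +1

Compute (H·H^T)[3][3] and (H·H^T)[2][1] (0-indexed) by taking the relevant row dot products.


Row 1 of H: [-1, -1, -1, 1].
Row 2 of H: [-1, -1, -1, -1].
Row 3 of H: [1, 1, -1, 1].
(H·H^T)[3][3] = Σ_j H[3][j]·H[3][j] = (1)² + (1)² + (-1)² + (1)² = 1 + 1 + 1 + 1 = 4.
(H·H^T)[2][1] = Σ_j H[2][j]·H[1][j] = (-1)·(-1) + (-1)·(-1) + (-1)·(-1) + (-1)·(1) = 1 + 1 + 1 + -1 = 2.
Rows 2 and 1 are not orthogonal (dot product = 2 ≠ 0), so H is not a Hadamard matrix.

(3,3) entry = 4; (2,1) entry = 2.


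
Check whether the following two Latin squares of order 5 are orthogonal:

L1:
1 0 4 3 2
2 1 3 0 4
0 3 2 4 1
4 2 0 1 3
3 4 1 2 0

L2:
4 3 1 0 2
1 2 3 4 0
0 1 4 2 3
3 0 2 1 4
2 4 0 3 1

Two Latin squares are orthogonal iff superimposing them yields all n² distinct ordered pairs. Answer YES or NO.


Form the n² = 25 superimposed pairs (L1[i][j], L2[i][j]), row by row (rows and columns indexed from 0):
row 0: (1,4) (0,3) (4,1) (3,0) (2,2)
row 1: (2,1) (1,2) (3,3) (0,4) (4,0)
row 2: (0,0) (3,1) (2,4) (4,2) (1,3)
row 3: (4,3) (2,0) (0,2) (1,1) (3,4)
row 4: (3,2) (4,4) (1,0) (2,3) (0,1)
Orthogonality requires all 25 pairs distinct.
Check by first coordinate: for each symbol s of L1, list the L2 entries in the n cells where L1 = s; they must all differ.
  L1 = 0: L2 entries (in reading order) 3, 4, 0, 2, 1 — all 5 distinct ✓
  L1 = 1: L2 entries (in reading order) 4, 2, 3, 1, 0 — all 5 distinct ✓
  L1 = 2: L2 entries (in reading order) 2, 1, 4, 0, 3 — all 5 distinct ✓
  L1 = 3: L2 entries (in reading order) 0, 3, 1, 4, 2 — all 5 distinct ✓
  L1 = 4: L2 entries (in reading order) 1, 0, 2, 3, 4 — all 5 distinct ✓
Every symbol of L1 meets every symbol of L2 exactly once, so all 25 pairs are distinct (25 of 25).
Conclusion: YES.

YES


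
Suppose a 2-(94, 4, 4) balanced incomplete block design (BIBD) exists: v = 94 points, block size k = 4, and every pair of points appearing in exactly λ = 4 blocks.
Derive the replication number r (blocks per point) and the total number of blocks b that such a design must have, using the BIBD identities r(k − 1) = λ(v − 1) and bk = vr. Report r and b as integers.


Any 2-(v, k, λ) BIBD satisfies two necessary conditions:
  (i)  Each point sits in r blocks, and counting incidences through any fixed point gives r(k − 1) = λ(v − 1), so r = λ(v − 1)/(k − 1).
  (ii) Total incidences bk = vr, so b = vr/k.
Step 1: r = λ(v − 1)/(k − 1) = 4·(94 − 1)/(4 − 1) = 4·93/3 = 372/3 = 124.
Step 2: b = vr/k = 94·124/4 = 11656/4 = 2914.
Check integrality: r = 124 ∈ Z ✓, b = 2914 ∈ Z ✓.
(These identities are necessary conditions: they determine r and b for any design with these parameters, but do not by themselves prove that one exists.)

r = 124, b = 2914.


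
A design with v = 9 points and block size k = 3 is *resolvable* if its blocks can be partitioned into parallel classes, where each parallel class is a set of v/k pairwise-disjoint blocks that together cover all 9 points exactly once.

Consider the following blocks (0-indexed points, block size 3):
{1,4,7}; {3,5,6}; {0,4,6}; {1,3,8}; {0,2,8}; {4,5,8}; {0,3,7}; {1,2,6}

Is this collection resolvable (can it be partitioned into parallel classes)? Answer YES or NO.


v = 9, block size k = 3, number of blocks = 8.
For resolvability, blocks must partition into parallel classes of size v/k = 3.
Total blocks must therefore be a multiple of 3: 8 = 3·2 + 2 ⇒ not divisible ✗.
Resolvable? NO.

NO


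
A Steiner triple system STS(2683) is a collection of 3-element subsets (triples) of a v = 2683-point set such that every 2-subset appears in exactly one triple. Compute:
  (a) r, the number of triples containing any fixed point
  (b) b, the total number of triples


An STS(v) is a 2-(v, 3, 1) BIBD: block size k = 3, λ = 1.
Replication: r(k − 1) = λ(v − 1) ⇒ r·2 = 2683 − 1 = 2682 ⇒ r = 1341.
Block count: bk = vr ⇒ b·3 = 2683·1341 = 3597903 ⇒ b = 1199301.

r = 1341, b = 1199301.


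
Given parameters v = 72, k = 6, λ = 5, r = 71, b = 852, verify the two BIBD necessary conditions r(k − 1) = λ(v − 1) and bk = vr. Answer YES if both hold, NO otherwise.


Condition (i): r(k − 1) = 71·5 = 355; λ(v − 1) = 5·71 = 355. Match? YES.
Condition (ii): bk = 852·6 = 5112; vr = 72·71 = 5112. Match? YES.
Both conditions hold? YES.

YES


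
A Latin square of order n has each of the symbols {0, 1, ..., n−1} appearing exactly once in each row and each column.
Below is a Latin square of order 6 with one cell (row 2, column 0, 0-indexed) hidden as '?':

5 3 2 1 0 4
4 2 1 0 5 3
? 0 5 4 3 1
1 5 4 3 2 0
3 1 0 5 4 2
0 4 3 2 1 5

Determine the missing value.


Row 2 contains symbols [0, 1, 3, 4, 5] — missing [2].
Column 0 contains symbols [0, 1, 3, 4, 5] — missing [2].
The missing symbol must appear in both missing sets; intersection = [2].
Therefore the hidden value is 2.

Missing value = 2.


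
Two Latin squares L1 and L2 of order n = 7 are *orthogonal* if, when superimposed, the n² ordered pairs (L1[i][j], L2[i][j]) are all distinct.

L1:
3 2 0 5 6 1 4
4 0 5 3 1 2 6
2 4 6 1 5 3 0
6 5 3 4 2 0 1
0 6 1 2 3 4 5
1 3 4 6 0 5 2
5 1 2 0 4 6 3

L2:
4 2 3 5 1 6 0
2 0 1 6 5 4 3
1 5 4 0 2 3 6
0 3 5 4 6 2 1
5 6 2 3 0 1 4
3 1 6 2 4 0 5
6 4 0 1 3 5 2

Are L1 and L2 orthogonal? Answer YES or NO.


Form the n² = 49 superimposed pairs (L1[i][j], L2[i][j]), row by row (rows and columns indexed from 0):
row 0: (3,4) (2,2) (0,3) (5,5) (6,1) (1,6) (4,0)
row 1: (4,2) (0,0) (5,1) (3,6) (1,5) (2,4) (6,3)
row 2: (2,1) (4,5) (6,4) (1,0) (5,2) (3,3) (0,6)
row 3: (6,0) (5,3) (3,5) (4,4) (2,6) (0,2) (1,1)
row 4: (0,5) (6,6) (1,2) (2,3) (3,0) (4,1) (5,4)
row 5: (1,3) (3,1) (4,6) (6,2) (0,4) (5,0) (2,5)
row 6: (5,6) (1,4) (2,0) (0,1) (4,3) (6,5) (3,2)
Orthogonality requires all 49 pairs distinct.
Check by first coordinate: for each symbol s of L1, list the L2 entries in the n cells where L1 = s; they must all differ.
  L1 = 0: L2 entries (in reading order) 3, 0, 6, 2, 5, 4, 1 — all 7 distinct ✓
  L1 = 1: L2 entries (in reading order) 6, 5, 0, 1, 2, 3, 4 — all 7 distinct ✓
  L1 = 2: L2 entries (in reading order) 2, 4, 1, 6, 3, 5, 0 — all 7 distinct ✓
  L1 = 3: L2 entries (in reading order) 4, 6, 3, 5, 0, 1, 2 — all 7 distinct ✓
  L1 = 4: L2 entries (in reading order) 0, 2, 5, 4, 1, 6, 3 — all 7 distinct ✓
  L1 = 5: L2 entries (in reading order) 5, 1, 2, 3, 4, 0, 6 — all 7 distinct ✓
  L1 = 6: L2 entries (in reading order) 1, 3, 4, 0, 6, 2, 5 — all 7 distinct ✓
Every symbol of L1 meets every symbol of L2 exactly once, so all 49 pairs are distinct (49 of 49).
Conclusion: YES.

YES


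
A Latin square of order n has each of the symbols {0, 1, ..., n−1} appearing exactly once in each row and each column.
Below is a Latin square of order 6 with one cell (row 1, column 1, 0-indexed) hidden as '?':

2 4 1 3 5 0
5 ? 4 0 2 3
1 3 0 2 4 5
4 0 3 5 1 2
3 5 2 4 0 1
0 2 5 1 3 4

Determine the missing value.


Row 1 contains symbols [0, 2, 3, 4, 5] — missing [1].
Column 1 contains symbols [0, 2, 3, 4, 5] — missing [1].
The missing symbol must appear in both missing sets; intersection = [1].
Therefore the hidden value is 1.

Missing value = 1.


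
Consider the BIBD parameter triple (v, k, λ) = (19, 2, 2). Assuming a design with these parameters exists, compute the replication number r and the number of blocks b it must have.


Any 2-(v, k, λ) BIBD satisfies two necessary conditions:
  (i)  Each point sits in r blocks, and counting incidences through any fixed point gives r(k − 1) = λ(v − 1), so r = λ(v − 1)/(k − 1).
  (ii) Total incidences bk = vr, so b = vr/k.
Step 1: r = λ(v − 1)/(k − 1) = 2·(19 − 1)/(2 − 1) = 2·18/1 = 36/1 = 36.
Step 2: b = vr/k = 19·36/2 = 684/2 = 342.
Check integrality: r = 36 ∈ Z ✓, b = 342 ∈ Z ✓.
(These identities are necessary conditions: they determine r and b for any design with these parameters, but do not by themselves prove that one exists.)

r = 36, b = 342.


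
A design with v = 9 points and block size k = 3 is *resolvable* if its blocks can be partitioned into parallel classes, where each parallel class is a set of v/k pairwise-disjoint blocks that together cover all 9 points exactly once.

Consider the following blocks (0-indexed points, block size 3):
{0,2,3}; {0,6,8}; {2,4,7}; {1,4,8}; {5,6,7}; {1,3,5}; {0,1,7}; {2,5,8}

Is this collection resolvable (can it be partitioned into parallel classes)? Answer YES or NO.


v = 9, block size k = 3, number of blocks = 8.
For resolvability, blocks must partition into parallel classes of size v/k = 3.
Total blocks must therefore be a multiple of 3: 8 = 3·2 + 2 ⇒ not divisible ✗.
Resolvable? NO.

NO


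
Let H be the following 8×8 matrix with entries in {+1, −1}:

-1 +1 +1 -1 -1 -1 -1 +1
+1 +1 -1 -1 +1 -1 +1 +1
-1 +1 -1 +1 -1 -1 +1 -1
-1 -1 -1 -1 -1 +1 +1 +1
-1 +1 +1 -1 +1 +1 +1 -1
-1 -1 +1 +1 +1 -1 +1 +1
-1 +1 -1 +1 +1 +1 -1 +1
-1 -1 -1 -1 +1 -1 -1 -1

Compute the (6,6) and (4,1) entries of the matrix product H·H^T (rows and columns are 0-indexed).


Row 1 of H: [1, 1, -1, -1, 1, -1, 1, 1].
Row 4 of H: [-1, 1, 1, -1, 1, 1, 1, -1].
Row 6 of H: [-1, 1, -1, 1, 1, 1, -1, 1].
(H·H^T)[6][6] = Σ_j H[6][j]·H[6][j] = (-1)² + (1)² + (-1)² + (1)² + (1)² + (1)² + (-1)² + (1)² = 1 + 1 + 1 + 1 + 1 + 1 + 1 + 1 = 8.
(H·H^T)[4][1] = Σ_j H[4][j]·H[1][j] = (-1)·(1) + (1)·(1) + (1)·(-1) + (-1)·(-1) + (1)·(1) + (1)·(-1) + (1)·(1) + (-1)·(1) = -1 + 1 + -1 + 1 + 1 + -1 + 1 + -1 = 0.
So rows 4 and 1 are orthogonal; the diagonal entry equals n = 8.

(6,6) entry = 8; (4,1) entry = 0.


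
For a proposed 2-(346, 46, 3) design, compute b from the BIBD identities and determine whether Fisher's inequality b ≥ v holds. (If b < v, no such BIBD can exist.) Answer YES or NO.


r = λ(v − 1)/(k − 1) = 3·345/45 = 23.
b = vr/k = 346·23/46 = 173.
Fisher's inequality: b ≥ v ⇔ 173 ≥ 346? NO.

NO


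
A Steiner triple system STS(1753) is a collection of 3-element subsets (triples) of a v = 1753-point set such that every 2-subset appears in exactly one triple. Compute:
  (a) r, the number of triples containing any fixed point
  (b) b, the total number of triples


An STS(v) is a 2-(v, 3, 1) BIBD: block size k = 3, λ = 1.
Replication: r(k − 1) = λ(v − 1) ⇒ r·2 = 1753 − 1 = 1752 ⇒ r = 876.
Block count: b = v(v − 1)/6 = 1753·1752/6 = 3071256/6 = 511876.
(Check via bk = vr: 511876·3 = 1535628 = 1753·876 = 1535628 ✓.)

r = 876, b = 511876.


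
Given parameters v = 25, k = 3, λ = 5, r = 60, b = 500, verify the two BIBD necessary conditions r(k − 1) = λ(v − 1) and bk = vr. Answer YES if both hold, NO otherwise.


Condition (i): r(k − 1) = 60·2 = 120; λ(v − 1) = 5·24 = 120. Match? YES.
Condition (ii): bk = 500·3 = 1500; vr = 25·60 = 1500. Match? YES.
Both conditions hold? YES.

YES


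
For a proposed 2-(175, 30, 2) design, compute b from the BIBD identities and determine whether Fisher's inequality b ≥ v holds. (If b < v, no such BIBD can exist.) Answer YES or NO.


b = λv(v − 1)/(k(k − 1)) = 2·175·174/(30·29) = 60900/870 = 70.
Compare with v = 175: b < v, so Fisher's inequality fails.

NO


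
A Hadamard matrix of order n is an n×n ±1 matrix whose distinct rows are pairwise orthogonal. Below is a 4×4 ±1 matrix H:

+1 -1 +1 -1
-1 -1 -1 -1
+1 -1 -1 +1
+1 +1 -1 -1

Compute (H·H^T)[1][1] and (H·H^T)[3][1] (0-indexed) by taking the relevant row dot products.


Row 1 of H: [-1, -1, -1, -1].
Row 3 of H: [1, 1, -1, -1].
(H·H^T)[1][1] = Σ_j H[1][j]·H[1][j] = (-1)² + (-1)² + (-1)² + (-1)² = 1 + 1 + 1 + 1 = 4.
(H·H^T)[3][1] = Σ_j H[3][j]·H[1][j] = (1)·(-1) + (1)·(-1) + (-1)·(-1) + (-1)·(-1) = -1 + -1 + 1 + 1 = 0.
So rows 3 and 1 are orthogonal; the diagonal entry equals n = 4.

(1,1) entry = 4; (3,1) entry = 0.


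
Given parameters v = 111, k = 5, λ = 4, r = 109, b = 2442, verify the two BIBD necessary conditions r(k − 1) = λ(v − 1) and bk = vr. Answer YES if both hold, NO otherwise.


Condition (i): r(k − 1) = 109·4 = 436; λ(v − 1) = 4·110 = 440. Match? NO.
Condition (ii): bk = 2442·5 = 12210; vr = 111·109 = 12099. Match? NO.
Both conditions hold? NO.

NO


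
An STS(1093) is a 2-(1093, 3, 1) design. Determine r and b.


An STS(v) is a 2-(v, 3, 1) BIBD: block size k = 3, λ = 1.
Replication: r(k − 1) = λ(v − 1) ⇒ r·2 = 1093 − 1 = 1092 ⇒ r = 546.
Block count: bk = vr ⇒ b·3 = 1093·546 = 596778 ⇒ b = 198926.

r = 546, b = 198926.


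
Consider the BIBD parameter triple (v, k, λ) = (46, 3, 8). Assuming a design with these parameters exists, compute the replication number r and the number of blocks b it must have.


Any 2-(v, k, λ) BIBD satisfies two necessary conditions:
  (i)  Each point sits in r blocks, and counting incidences through any fixed point gives r(k − 1) = λ(v − 1), so r = λ(v − 1)/(k − 1).
  (ii) Total incidences bk = vr, so b = vr/k.
Step 1: r = λ(v − 1)/(k − 1) = 8·(46 − 1)/(3 − 1) = 8·45/2 = 360/2 = 180.
Step 2: b = vr/k = 46·180/3 = 8280/3 = 2760.
Check integrality: r = 180 ∈ Z ✓, b = 2760 ∈ Z ✓.
(These identities are necessary conditions: they determine r and b for any design with these parameters, but do not by themselves prove that one exists.)

r = 180, b = 2760.


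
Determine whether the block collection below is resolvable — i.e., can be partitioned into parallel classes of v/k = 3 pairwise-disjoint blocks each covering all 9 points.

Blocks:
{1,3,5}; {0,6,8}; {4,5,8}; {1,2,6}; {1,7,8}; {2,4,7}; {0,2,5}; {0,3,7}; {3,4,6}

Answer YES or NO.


v = 9, block size k = 3, number of blocks = 9.
For resolvability, blocks must partition into parallel classes of size v/k = 3.
Total blocks must therefore be a multiple of 3: 9 = 3·3 + 0 ⇒ divisible ✓.
Greedy packing gives 3 candidate class(es). Each should be a full parallel class (size 3, covers all 9 points).
  Class 1 (3 blocks): {1,3,5}; {0,6,8}; {2,4,7}. Points covered: [0, 1, 2, 3, 4, 5, 6, 7, 8].
  Class 2 (3 blocks): {4,5,8}; {1,2,6}; {0,3,7}. Points covered: [0, 1, 2, 3, 4, 5, 6, 7, 8].
  Class 3 (3 blocks): {1,7,8}; {0,2,5}; {3,4,6}. Points covered: [0, 1, 2, 3, 4, 5, 6, 7, 8].
All classes full (size 3)? YES. All classes cover every point? YES.
Resolvable? YES.

YES


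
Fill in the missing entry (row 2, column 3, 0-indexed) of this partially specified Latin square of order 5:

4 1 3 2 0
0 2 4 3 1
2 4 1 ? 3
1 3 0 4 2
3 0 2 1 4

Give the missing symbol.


Row 2 contains symbols [1, 2, 3, 4] — missing [0].
Column 3 contains symbols [1, 2, 3, 4] — missing [0].
The missing symbol must appear in both missing sets; intersection = [0].
Therefore the hidden value is 0.

Missing value = 0.


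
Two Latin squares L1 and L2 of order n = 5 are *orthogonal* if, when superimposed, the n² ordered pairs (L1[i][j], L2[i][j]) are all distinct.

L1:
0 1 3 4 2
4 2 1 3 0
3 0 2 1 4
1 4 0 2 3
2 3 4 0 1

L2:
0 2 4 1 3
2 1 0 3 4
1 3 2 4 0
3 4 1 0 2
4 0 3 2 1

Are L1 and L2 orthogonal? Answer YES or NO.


Form the n² = 25 superimposed pairs (L1[i][j], L2[i][j]), row by row (rows and columns indexed from 0):
row 0: (0,0) (1,2) (3,4) (4,1) (2,3)
row 1: (4,2) (2,1) (1,0) (3,3) (0,4)
row 2: (3,1) (0,3) (2,2) (1,4) (4,0)
row 3: (1,3) (4,4) (0,1) (2,0) (3,2)
row 4: (2,4) (3,0) (4,3) (0,2) (1,1)
Orthogonality requires all 25 pairs distinct.
Check by first coordinate: for each symbol s of L1, list the L2 entries in the n cells where L1 = s; they must all differ.
  L1 = 0: L2 entries (in reading order) 0, 4, 3, 1, 2 — all 5 distinct ✓
  L1 = 1: L2 entries (in reading order) 2, 0, 4, 3, 1 — all 5 distinct ✓
  L1 = 2: L2 entries (in reading order) 3, 1, 2, 0, 4 — all 5 distinct ✓
  L1 = 3: L2 entries (in reading order) 4, 3, 1, 2, 0 — all 5 distinct ✓
  L1 = 4: L2 entries (in reading order) 1, 2, 0, 4, 3 — all 5 distinct ✓
Every symbol of L1 meets every symbol of L2 exactly once, so all 25 pairs are distinct (25 of 25).
Conclusion: YES.

YES


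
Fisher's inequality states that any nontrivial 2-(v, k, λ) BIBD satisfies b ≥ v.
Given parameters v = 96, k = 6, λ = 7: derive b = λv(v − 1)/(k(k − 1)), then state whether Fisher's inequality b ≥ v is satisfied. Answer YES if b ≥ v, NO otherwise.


b = λv(v − 1)/(k(k − 1)) = 7·96·95/(6·5) = 63840/30 = 2128.
Compare with v = 96: b ≥ v, so Fisher's inequality holds.

YES


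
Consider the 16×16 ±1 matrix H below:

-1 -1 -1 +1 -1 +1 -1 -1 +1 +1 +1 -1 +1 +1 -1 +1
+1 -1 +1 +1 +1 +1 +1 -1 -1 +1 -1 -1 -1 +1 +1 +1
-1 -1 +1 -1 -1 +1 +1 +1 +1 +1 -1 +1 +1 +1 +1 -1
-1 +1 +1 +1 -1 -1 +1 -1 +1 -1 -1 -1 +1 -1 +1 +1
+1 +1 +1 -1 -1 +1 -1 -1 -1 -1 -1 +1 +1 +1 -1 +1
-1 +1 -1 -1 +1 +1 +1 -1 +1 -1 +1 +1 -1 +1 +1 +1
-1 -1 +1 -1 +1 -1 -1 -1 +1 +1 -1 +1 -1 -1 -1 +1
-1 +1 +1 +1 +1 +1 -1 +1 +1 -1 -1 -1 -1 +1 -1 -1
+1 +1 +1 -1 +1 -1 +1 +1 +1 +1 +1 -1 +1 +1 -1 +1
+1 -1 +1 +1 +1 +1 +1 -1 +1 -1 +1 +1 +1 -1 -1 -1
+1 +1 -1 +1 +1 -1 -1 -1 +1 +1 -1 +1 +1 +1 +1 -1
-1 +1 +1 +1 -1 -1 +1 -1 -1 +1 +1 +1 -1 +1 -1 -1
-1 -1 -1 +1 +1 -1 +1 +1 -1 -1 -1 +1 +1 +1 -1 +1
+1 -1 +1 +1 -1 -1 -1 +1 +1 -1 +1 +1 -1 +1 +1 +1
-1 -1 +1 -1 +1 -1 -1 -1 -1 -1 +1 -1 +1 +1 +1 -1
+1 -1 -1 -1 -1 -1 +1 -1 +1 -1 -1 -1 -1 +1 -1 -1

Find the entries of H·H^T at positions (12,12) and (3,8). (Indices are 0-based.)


Row 3 of H: [-1, 1, 1, 1, -1, -1, 1, -1, 1, -1, -1, -1, 1, -1, 1, 1].
Row 8 of H: [1, 1, 1, -1, 1, -1, 1, 1, 1, 1, 1, -1, 1, 1, -1, 1].
Row 12 of H: [-1, -1, -1, 1, 1, -1, 1, 1, -1, -1, -1, 1, 1, 1, -1, 1].
(H·H^T)[12][12] = Σ_j H[12][j]·H[12][j] = (-1)² + (-1)² + (-1)² + (1)² + (1)² + (-1)² + (1)² + (1)² + (-1)² + (-1)² + (-1)² + (1)² + (1)² + (1)² + (-1)² + (1)² = 1 + 1 + 1 + 1 + 1 + 1 + 1 + 1 + 1 + 1 + 1 + 1 + 1 + 1 + 1 + 1 = 16.
(H·H^T)[3][8] = Σ_j H[3][j]·H[8][j] = (-1)·(1) + (1)·(1) + (1)·(1) + (1)·(-1) + (-1)·(1) + (-1)·(-1) + (1)·(1) + (-1)·(1) + (1)·(1) + (-1)·(1) + (-1)·(1) + (-1)·(-1) + (1)·(1) + (-1)·(1) + (1)·(-1) + (1)·(1) = -1 + 1 + 1 + -1 + -1 + 1 + 1 + -1 + 1 + -1 + -1 + 1 + 1 + -1 + -1 + 1 = 0.
So rows 3 and 8 are orthogonal; the diagonal entry equals n = 16.

(12,12) entry = 16; (3,8) entry = 0.


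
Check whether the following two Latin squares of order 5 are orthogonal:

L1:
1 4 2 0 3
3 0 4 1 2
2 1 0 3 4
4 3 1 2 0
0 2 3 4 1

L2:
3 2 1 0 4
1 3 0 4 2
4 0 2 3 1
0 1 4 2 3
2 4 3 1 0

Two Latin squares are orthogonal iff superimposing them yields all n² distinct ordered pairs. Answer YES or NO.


Form the n² = 25 superimposed pairs (L1[i][j], L2[i][j]), row by row (rows and columns indexed from 0):
row 0: (1,3) (4,2) (2,1) (0,0) (3,4)
row 1: (3,1) (0,3) (4,0) (1,4) (2,2)
row 2: (2,4) (1,0) (0,2) (3,3) (4,1)
row 3: (4,0) (3,1) (1,4) (2,2) (0,3)
row 4: (0,2) (2,4) (3,3) (4,1) (1,0)
Orthogonality requires all 25 pairs distinct.
But the pair (4,0) repeats: cell (1,2) has L1 = 4, L2 = 0, and cell (3,0) has L1 = 4, L2 = 0.
A repeated pair means some other pair never occurs (only 15 distinct pairs out of 25), so the squares are not orthogonal.
Conclusion: NO.

NO


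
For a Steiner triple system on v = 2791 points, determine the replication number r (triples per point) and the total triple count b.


An STS(v) is a 2-(v, 3, 1) BIBD: block size k = 3, λ = 1.
Replication: r(k − 1) = λ(v − 1) ⇒ r·2 = 2791 − 1 = 2790 ⇒ r = 1395.
Block count: b = v(v − 1)/6 = 2791·2790/6 = 7786890/6 = 1297815.
(Check via bk = vr: 1297815·3 = 3893445 = 2791·1395 = 3893445 ✓.)

r = 1395, b = 1297815.


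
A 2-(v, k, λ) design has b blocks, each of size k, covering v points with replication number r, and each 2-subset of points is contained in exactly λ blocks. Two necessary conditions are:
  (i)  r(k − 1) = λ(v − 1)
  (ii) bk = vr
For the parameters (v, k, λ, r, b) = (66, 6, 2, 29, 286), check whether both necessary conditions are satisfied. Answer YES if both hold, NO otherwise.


Condition (i): r(k − 1) = 29·5 = 145; λ(v − 1) = 2·65 = 130. Match? NO.
Condition (ii): bk = 286·6 = 1716; vr = 66·29 = 1914. Match? NO.
Both conditions hold? NO.

NO


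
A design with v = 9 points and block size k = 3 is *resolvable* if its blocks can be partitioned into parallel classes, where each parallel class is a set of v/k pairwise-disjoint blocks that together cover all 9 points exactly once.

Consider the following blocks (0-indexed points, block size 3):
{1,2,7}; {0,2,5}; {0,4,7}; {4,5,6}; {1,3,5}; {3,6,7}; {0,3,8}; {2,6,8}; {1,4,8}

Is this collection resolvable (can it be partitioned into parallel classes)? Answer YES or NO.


v = 9, block size k = 3, number of blocks = 9.
For resolvability, blocks must partition into parallel classes of size v/k = 3.
Total blocks must therefore be a multiple of 3: 9 = 3·3 + 0 ⇒ divisible ✓.
Greedy packing gives 3 candidate class(es). Each should be a full parallel class (size 3, covers all 9 points).
  Class 1 (3 blocks): {1,2,7}; {4,5,6}; {0,3,8}. Points covered: [0, 1, 2, 3, 4, 5, 6, 7, 8].
  Class 2 (3 blocks): {0,2,5}; {3,6,7}; {1,4,8}. Points covered: [0, 1, 2, 3, 4, 5, 6, 7, 8].
  Class 3 (3 blocks): {0,4,7}; {1,3,5}; {2,6,8}. Points covered: [0, 1, 2, 3, 4, 5, 6, 7, 8].
All classes full (size 3)? YES. All classes cover every point? YES.
Resolvable? YES.

YES


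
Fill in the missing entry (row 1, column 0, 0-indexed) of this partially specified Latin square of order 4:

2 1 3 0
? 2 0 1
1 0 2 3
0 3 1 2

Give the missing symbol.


Row 1 contains symbols [0, 1, 2] — missing [3].
Column 0 contains symbols [0, 1, 2] — missing [3].
The missing symbol must appear in both missing sets; intersection = [3].
Therefore the hidden value is 3.

Missing value = 3.


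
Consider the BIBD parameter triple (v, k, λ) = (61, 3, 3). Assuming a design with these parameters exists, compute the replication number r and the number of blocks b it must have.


Any 2-(v, k, λ) BIBD satisfies two necessary conditions:
  (i)  Each point sits in r blocks, and counting incidences through any fixed point gives r(k − 1) = λ(v − 1), so r = λ(v − 1)/(k − 1).
  (ii) Total incidences bk = vr, so b = vr/k.
Step 1: r = λ(v − 1)/(k − 1) = 3·(61 − 1)/(3 − 1) = 3·60/2 = 180/2 = 90.
Step 2: b = vr/k = 61·90/3 = 5490/3 = 1830.
Check integrality: r = 90 ∈ Z ✓, b = 1830 ∈ Z ✓.
(These identities are necessary conditions: they determine r and b for any design with these parameters, but do not by themselves prove that one exists.)

r = 90, b = 1830.


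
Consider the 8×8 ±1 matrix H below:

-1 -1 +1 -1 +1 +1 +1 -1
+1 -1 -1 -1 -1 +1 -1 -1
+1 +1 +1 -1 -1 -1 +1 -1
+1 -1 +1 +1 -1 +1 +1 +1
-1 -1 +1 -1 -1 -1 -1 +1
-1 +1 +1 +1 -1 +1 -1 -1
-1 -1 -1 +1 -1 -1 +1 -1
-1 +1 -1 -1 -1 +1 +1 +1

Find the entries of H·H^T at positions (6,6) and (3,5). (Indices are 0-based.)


Row 3 of H: [1, -1, 1, 1, -1, 1, 1, 1].
Row 5 of H: [-1, 1, 1, 1, -1, 1, -1, -1].
Row 6 of H: [-1, -1, -1, 1, -1, -1, 1, -1].
(H·H^T)[6][6] = Σ_j H[6][j]·H[6][j] = (-1)² + (-1)² + (-1)² + (1)² + (-1)² + (-1)² + (1)² + (-1)² = 1 + 1 + 1 + 1 + 1 + 1 + 1 + 1 = 8.
(H·H^T)[3][5] = Σ_j H[3][j]·H[5][j] = (1)·(-1) + (-1)·(1) + (1)·(1) + (1)·(1) + (-1)·(-1) + (1)·(1) + (1)·(-1) + (1)·(-1) = -1 + -1 + 1 + 1 + 1 + 1 + -1 + -1 = 0.
So rows 3 and 5 are orthogonal; the diagonal entry equals n = 8.

(6,6) entry = 8; (3,5) entry = 0.


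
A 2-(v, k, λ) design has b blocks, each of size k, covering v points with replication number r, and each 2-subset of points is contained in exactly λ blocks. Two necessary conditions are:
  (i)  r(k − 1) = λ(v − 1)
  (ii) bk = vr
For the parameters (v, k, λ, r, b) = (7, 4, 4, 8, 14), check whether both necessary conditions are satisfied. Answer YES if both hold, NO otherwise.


Condition (i): r(k − 1) = 8·3 = 24; λ(v − 1) = 4·6 = 24. Match? YES.
Condition (ii): bk = 14·4 = 56; vr = 7·8 = 56. Match? YES.
Both conditions hold? YES.

YES


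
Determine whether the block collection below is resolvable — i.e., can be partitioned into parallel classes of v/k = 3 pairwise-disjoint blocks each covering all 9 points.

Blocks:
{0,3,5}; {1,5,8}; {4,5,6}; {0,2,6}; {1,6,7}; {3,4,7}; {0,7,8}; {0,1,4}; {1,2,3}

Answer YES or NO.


v = 9, block size k = 3, number of blocks = 9.
For resolvability, blocks must partition into parallel classes of size v/k = 3.
Total blocks must therefore be a multiple of 3: 9 = 3·3 + 0 ⇒ divisible ✓.
Consider block {0,3,5}. The only other block(s) in the collection disjoint from it are {1,6,7} — just 1 block(s). Any parallel class containing {0,3,5} would need 2 other blocks each disjoint from it, so no parallel class of size 3 can contain {0,3,5}.
Since every block must belong to some parallel class in a resolution, the collection cannot be partitioned into parallel classes.
Resolvable? NO.

NO


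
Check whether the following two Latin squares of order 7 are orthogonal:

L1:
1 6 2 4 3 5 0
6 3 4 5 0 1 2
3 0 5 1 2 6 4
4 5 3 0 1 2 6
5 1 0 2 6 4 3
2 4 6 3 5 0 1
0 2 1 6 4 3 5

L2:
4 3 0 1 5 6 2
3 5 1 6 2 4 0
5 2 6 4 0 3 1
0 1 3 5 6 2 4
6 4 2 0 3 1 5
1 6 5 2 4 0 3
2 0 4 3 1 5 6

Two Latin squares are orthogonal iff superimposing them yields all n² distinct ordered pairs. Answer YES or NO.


Form the n² = 49 superimposed pairs (L1[i][j], L2[i][j]), row by row (rows and columns indexed from 0):
row 0: (1,4) (6,3) (2,0) (4,1) (3,5) (5,6) (0,2)
row 1: (6,3) (3,5) (4,1) (5,6) (0,2) (1,4) (2,0)
row 2: (3,5) (0,2) (5,6) (1,4) (2,0) (6,3) (4,1)
row 3: (4,0) (5,1) (3,3) (0,5) (1,6) (2,2) (6,4)
row 4: (5,6) (1,4) (0,2) (2,0) (6,3) (4,1) (3,5)
row 5: (2,1) (4,6) (6,5) (3,2) (5,4) (0,0) (1,3)
row 6: (0,2) (2,0) (1,4) (6,3) (4,1) (3,5) (5,6)
Orthogonality requires all 49 pairs distinct.
But the pair (6,3) repeats: cell (0,1) has L1 = 6, L2 = 3, and cell (1,0) has L1 = 6, L2 = 3.
A repeated pair means some other pair never occurs (only 21 distinct pairs out of 49), so the squares are not orthogonal.
Conclusion: NO.

NO


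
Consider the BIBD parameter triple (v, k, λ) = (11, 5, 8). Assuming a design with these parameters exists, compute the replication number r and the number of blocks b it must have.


Any 2-(v, k, λ) BIBD satisfies two necessary conditions:
  (i)  Each point sits in r blocks, and counting incidences through any fixed point gives r(k − 1) = λ(v − 1), so r = λ(v − 1)/(k − 1).
  (ii) Total incidences bk = vr, so b = vr/k.
Step 1: r = λ(v − 1)/(k − 1) = 8·(11 − 1)/(5 − 1) = 8·10/4 = 80/4 = 20.
Step 2: b = vr/k = 11·20/5 = 220/5 = 44.
Check integrality: r = 20 ∈ Z ✓, b = 44 ∈ Z ✓.
(These identities are necessary conditions: they determine r and b for any design with these parameters, but do not by themselves prove that one exists.)

r = 20, b = 44.


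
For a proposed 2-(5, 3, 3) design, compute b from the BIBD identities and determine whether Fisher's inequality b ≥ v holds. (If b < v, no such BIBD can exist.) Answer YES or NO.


r = λ(v − 1)/(k − 1) = 3·4/2 = 6.
b = vr/k = 5·6/3 = 10.
Fisher's inequality: b ≥ v ⇔ 10 ≥ 5? YES.

YES


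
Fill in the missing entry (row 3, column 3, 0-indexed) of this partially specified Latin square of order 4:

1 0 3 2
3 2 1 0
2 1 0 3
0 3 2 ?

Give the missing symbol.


Row 3 contains symbols [0, 2, 3] — missing [1].
Column 3 contains symbols [0, 2, 3] — missing [1].
The missing symbol must appear in both missing sets; intersection = [1].
Therefore the hidden value is 1.

Missing value = 1.


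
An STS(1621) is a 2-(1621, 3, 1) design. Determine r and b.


An STS(v) is a 2-(v, 3, 1) BIBD: block size k = 3, λ = 1.
Replication: r(k − 1) = λ(v − 1) ⇒ r·2 = 1621 − 1 = 1620 ⇒ r = 810.
Block count: bk = vr ⇒ b·3 = 1621·810 = 1313010 ⇒ b = 437670.

r = 810, b = 437670.


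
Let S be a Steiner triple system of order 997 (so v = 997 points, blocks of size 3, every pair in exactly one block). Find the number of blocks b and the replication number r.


An STS(v) is a 2-(v, 3, 1) BIBD: block size k = 3, λ = 1.
Replication: r(k − 1) = λ(v − 1) ⇒ r·2 = 997 − 1 = 996 ⇒ r = 498.
Block count: b = v(v − 1)/6 = 997·996/6 = 993012/6 = 165502.
(Check via bk = vr: 165502·3 = 496506 = 997·498 = 496506 ✓.)

r = 498, b = 165502.


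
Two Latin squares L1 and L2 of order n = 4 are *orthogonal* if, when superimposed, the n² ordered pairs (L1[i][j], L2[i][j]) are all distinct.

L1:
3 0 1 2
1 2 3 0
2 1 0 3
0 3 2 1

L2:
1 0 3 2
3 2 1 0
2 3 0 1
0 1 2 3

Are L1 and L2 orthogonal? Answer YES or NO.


Form the n² = 16 superimposed pairs (L1[i][j], L2[i][j]), row by row (rows and columns indexed from 0):
row 0: (3,1) (0,0) (1,3) (2,2)
row 1: (1,3) (2,2) (3,1) (0,0)
row 2: (2,2) (1,3) (0,0) (3,1)
row 3: (0,0) (3,1) (2,2) (1,3)
Orthogonality requires all 16 pairs distinct.
But the pair (1,3) repeats: cell (0,2) has L1 = 1, L2 = 3, and cell (1,0) has L1 = 1, L2 = 3.
A repeated pair means some other pair never occurs (only 4 distinct pairs out of 16), so the squares are not orthogonal.
Conclusion: NO.

NO


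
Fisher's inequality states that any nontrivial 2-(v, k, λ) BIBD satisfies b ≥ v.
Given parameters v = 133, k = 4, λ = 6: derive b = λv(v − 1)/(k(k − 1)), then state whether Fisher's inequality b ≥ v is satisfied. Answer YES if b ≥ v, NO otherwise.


r = λ(v − 1)/(k − 1) = 6·132/3 = 264.
b = vr/k = 133·264/4 = 8778.
Fisher's inequality: b ≥ v ⇔ 8778 ≥ 133? YES.

YES


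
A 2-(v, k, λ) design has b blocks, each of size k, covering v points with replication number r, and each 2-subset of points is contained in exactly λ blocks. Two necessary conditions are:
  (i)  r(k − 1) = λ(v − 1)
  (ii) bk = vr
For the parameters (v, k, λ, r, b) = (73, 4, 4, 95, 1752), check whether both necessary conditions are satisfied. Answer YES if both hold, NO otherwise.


Condition (i): r(k − 1) = 95·3 = 285; λ(v − 1) = 4·72 = 288. Match? NO.
Condition (ii): bk = 1752·4 = 7008; vr = 73·95 = 6935. Match? NO.
Both conditions hold? NO.

NO


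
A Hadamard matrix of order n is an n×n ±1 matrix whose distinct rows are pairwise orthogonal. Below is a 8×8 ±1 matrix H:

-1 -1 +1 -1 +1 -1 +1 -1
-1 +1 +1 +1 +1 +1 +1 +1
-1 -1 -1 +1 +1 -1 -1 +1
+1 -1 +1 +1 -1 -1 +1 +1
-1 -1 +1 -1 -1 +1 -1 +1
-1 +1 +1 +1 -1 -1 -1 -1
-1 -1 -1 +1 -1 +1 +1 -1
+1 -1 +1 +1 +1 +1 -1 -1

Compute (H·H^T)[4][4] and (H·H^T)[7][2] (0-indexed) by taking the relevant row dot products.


Row 2 of H: [-1, -1, -1, 1, 1, -1, -1, 1].
Row 4 of H: [-1, -1, 1, -1, -1, 1, -1, 1].
Row 7 of H: [1, -1, 1, 1, 1, 1, -1, -1].
(H·H^T)[4][4] = Σ_j H[4][j]·H[4][j] = (-1)² + (-1)² + (1)² + (-1)² + (-1)² + (1)² + (-1)² + (1)² = 1 + 1 + 1 + 1 + 1 + 1 + 1 + 1 = 8.
(H·H^T)[7][2] = Σ_j H[7][j]·H[2][j] = (1)·(-1) + (-1)·(-1) + (1)·(-1) + (1)·(1) + (1)·(1) + (1)·(-1) + (-1)·(-1) + (-1)·(1) = -1 + 1 + -1 + 1 + 1 + -1 + 1 + -1 = 0.
So rows 7 and 2 are orthogonal; the diagonal entry equals n = 8.

(4,4) entry = 8; (7,2) entry = 0.


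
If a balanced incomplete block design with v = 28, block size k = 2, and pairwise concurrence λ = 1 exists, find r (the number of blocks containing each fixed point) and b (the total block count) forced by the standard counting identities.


Any 2-(v, k, λ) BIBD satisfies two necessary conditions:
  (i)  Each point sits in r blocks, and counting incidences through any fixed point gives r(k − 1) = λ(v − 1), so r = λ(v − 1)/(k − 1).
  (ii) Total incidences bk = vr, so b = vr/k.
Step 1: r = λ(v − 1)/(k − 1) = 1·(28 − 1)/(2 − 1) = 1·27/1 = 27/1 = 27.
Step 2: b = vr/k = 28·27/2 = 756/2 = 378.
Check integrality: r = 27 ∈ Z ✓, b = 378 ∈ Z ✓.
(These identities are necessary conditions: they determine r and b for any design with these parameters, but do not by themselves prove that one exists.)

r = 27, b = 378.


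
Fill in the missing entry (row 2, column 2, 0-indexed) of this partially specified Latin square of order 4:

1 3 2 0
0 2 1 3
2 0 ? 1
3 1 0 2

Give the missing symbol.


Row 2 contains symbols [0, 1, 2] — missing [3].
Column 2 contains symbols [0, 1, 2] — missing [3].
The missing symbol must appear in both missing sets; intersection = [3].
Therefore the hidden value is 3.

Missing value = 3.


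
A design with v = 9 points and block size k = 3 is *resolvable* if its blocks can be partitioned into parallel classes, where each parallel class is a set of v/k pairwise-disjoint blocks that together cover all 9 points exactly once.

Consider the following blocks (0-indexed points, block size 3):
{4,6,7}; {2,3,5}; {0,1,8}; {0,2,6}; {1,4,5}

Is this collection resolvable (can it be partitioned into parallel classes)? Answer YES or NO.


v = 9, block size k = 3, number of blocks = 5.
For resolvability, blocks must partition into parallel classes of size v/k = 3.
Total blocks must therefore be a multiple of 3: 5 = 3·1 + 2 ⇒ not divisible ✗.
Resolvable? NO.

NO


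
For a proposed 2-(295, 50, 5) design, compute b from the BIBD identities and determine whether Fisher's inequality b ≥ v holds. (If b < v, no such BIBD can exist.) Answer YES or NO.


b = λv(v − 1)/(k(k − 1)) = 5·295·294/(50·49) = 433650/2450 = 177.
Compare with v = 295: b < v, so Fisher's inequality fails.

NO


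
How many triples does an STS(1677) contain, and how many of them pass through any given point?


An STS(v) is a 2-(v, 3, 1) BIBD: block size k = 3, λ = 1.
Replication: r(k − 1) = λ(v − 1) ⇒ r·2 = 1677 − 1 = 1676 ⇒ r = 838.
Block count: b = v(v − 1)/6 = 1677·1676/6 = 2810652/6 = 468442.

r = 838, b = 468442.


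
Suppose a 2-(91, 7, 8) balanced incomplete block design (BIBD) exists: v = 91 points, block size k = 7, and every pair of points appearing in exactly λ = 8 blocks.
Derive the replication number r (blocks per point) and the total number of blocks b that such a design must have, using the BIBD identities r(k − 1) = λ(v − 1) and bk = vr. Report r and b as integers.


Any 2-(v, k, λ) BIBD satisfies two necessary conditions:
  (i)  Each point sits in r blocks, and counting incidences through any fixed point gives r(k − 1) = λ(v − 1), so r = λ(v − 1)/(k − 1).
  (ii) Total incidences bk = vr, so b = vr/k.
Step 1: r = λ(v − 1)/(k − 1) = 8·(91 − 1)/(7 − 1) = 8·90/6 = 720/6 = 120.
Step 2: b = vr/k = 91·120/7 = 10920/7 = 1560.
Check integrality: r = 120 ∈ Z ✓, b = 1560 ∈ Z ✓.
(These identities are necessary conditions: they determine r and b for any design with these parameters, but do not by themselves prove that one exists.)

r = 120, b = 1560.


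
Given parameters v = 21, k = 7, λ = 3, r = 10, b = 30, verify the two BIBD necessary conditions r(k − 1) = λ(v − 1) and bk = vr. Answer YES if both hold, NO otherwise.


Condition (i): r(k − 1) = 10·6 = 60; λ(v − 1) = 3·20 = 60. Match? YES.
Condition (ii): bk = 30·7 = 210; vr = 21·10 = 210. Match? YES.
Both conditions hold? YES.

YES


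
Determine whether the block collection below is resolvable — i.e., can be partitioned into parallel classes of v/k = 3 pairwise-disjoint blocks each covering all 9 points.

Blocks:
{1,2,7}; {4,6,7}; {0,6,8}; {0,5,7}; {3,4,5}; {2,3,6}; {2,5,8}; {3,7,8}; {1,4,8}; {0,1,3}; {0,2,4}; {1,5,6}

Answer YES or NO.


v = 9, block size k = 3, number of blocks = 12.
For resolvability, blocks must partition into parallel classes of size v/k = 3.
Total blocks must therefore be a multiple of 3: 12 = 3·4 + 0 ⇒ divisible ✓.
Greedy packing gives 4 candidate class(es). Each should be a full parallel class (size 3, covers all 9 points).
  Class 1 (3 blocks): {1,2,7}; {0,6,8}; {3,4,5}. Points covered: [0, 1, 2, 3, 4, 5, 6, 7, 8].
  Class 2 (3 blocks): {4,6,7}; {2,5,8}; {0,1,3}. Points covered: [0, 1, 2, 3, 4, 5, 6, 7, 8].
  Class 3 (3 blocks): {0,5,7}; {2,3,6}; {1,4,8}. Points covered: [0, 1, 2, 3, 4, 5, 6, 7, 8].
  Class 4 (3 blocks): {3,7,8}; {0,2,4}; {1,5,6}. Points covered: [0, 1, 2, 3, 4, 5, 6, 7, 8].
All classes full (size 3)? YES. All classes cover every point? YES.
Resolvable? YES.

YES


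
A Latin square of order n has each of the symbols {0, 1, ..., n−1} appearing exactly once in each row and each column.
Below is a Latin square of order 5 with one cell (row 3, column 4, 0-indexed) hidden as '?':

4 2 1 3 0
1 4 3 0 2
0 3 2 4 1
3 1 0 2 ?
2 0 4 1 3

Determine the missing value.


Row 3 contains symbols [0, 1, 2, 3] — missing [4].
Column 4 contains symbols [0, 1, 2, 3] — missing [4].
The missing symbol must appear in both missing sets; intersection = [4].
Therefore the hidden value is 4.

Missing value = 4.


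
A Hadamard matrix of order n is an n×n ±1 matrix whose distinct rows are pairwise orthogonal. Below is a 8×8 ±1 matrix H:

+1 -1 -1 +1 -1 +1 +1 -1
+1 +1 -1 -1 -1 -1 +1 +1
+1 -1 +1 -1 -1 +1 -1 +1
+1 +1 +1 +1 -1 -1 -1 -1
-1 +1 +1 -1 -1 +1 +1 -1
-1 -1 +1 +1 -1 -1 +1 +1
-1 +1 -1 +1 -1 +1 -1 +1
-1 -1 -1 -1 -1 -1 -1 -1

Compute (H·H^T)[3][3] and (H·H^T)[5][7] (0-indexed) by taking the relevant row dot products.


Row 3 of H: [1, 1, 1, 1, -1, -1, -1, -1].
Row 5 of H: [-1, -1, 1, 1, -1, -1, 1, 1].
Row 7 of H: [-1, -1, -1, -1, -1, -1, -1, -1].
(H·H^T)[3][3] = Σ_j H[3][j]·H[3][j] = (1)² + (1)² + (1)² + (1)² + (-1)² + (-1)² + (-1)² + (-1)² = 1 + 1 + 1 + 1 + 1 + 1 + 1 + 1 = 8.
(H·H^T)[5][7] = Σ_j H[5][j]·H[7][j] = (-1)·(-1) + (-1)·(-1) + (1)·(-1) + (1)·(-1) + (-1)·(-1) + (-1)·(-1) + (1)·(-1) + (1)·(-1) = 1 + 1 + -1 + -1 + 1 + 1 + -1 + -1 = 0.
So rows 5 and 7 are orthogonal; the diagonal entry equals n = 8.

(3,3) entry = 8; (5,7) entry = 0.
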